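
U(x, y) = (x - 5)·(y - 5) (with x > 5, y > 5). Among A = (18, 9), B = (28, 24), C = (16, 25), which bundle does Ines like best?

Bundle B

Evaluate utility at each bundle:
U(A) = 52.
U(B) = 437.
U(C) = 220.
Highest utility is B, so B ≻ C ≻ A.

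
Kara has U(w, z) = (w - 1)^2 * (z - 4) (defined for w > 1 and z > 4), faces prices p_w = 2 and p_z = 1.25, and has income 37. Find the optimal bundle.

w* = 11, z* = 12

MU_w = 2·(w−1)·(z−4), MU_z = (w−1)^2.
MRS = (2/1)·(z−4)/(w−1).
Tangency: set MRS = p_w/p_z = 2/1.25 = 1.6.
So (2/1)·(z − 4)/(w − 1) = 1.6, i.e. (z − 4) = 0.8·(w − 1).
Rewrite the budget in excess-of-subsistence terms: 2·(w − 1) + 1.25·(z − 4) = 37 − 2·1 − 1.25·4 = 30.
Substituting, 3·(w − 1) = 30, so w − 1 = 10 and w* = 11.
Then z − 4 = 0.8·10 = 8, so z* = 12.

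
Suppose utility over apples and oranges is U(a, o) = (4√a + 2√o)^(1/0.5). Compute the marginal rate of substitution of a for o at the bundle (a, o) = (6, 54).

MRS = 6

For CES with ρ = 0.5, MRS = (4/2)·√(o/a).
At (6, 54): MRS = 6.
That is, one extra unit of a is worth 6 units of o at the margin.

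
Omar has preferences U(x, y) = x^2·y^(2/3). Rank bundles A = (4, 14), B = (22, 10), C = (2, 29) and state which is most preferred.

Evaluate utility at each bundle:
U(A) = 92.941.
U(B) = 2246.529.
U(C) = 37.757.
Highest utility is B, so B ≻ A ≻ C.

Bundle B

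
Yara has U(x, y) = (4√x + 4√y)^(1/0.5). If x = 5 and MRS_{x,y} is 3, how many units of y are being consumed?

For CES with ρ = 0.5, MRS = √(y/x).
Setting √(y/5) = 3 gives y/5 = 9 and y = 45.

y = 45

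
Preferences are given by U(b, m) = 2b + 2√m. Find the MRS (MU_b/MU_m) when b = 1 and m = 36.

MRS = 12

MU_b = 2, MU_m = 2/(2√m).
MRS = 2 ÷ (2/(2√m)).
At (1, 36): MRS = 12.
The indifference curve has slope −12 at this bundle.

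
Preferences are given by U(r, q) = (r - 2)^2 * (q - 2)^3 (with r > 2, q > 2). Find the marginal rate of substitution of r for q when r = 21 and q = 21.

MU_r = 2·(r−2)·(q−2)^3, MU_q = 3·(r−2)^2·(q−2)^2.
MRS = (2/3)·(q−2)/(r−2).
At (21, 21): MRS = 2/3.
The indifference curve has slope −2/3 at this bundle.

MRS = 2/3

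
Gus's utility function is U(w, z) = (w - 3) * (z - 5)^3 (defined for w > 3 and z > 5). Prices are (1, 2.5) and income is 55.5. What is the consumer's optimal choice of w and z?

w* = 13, z* = 17

MU_w = (z−5)^3, MU_z = 3·(w−3)·(z−5)^2.
MRS = (1/3)·(z−5)/(w−3).
Tangency: set MRS = p_w/p_z = 1/2.5 = 0.4.
So (1/3)·(z − 5)/(w − 3) = 0.4, i.e. (z − 5) = 1.2·(w − 3).
Rewrite the budget in excess-of-subsistence terms: 1·(w − 3) + 2.5·(z − 5) = 55.5 − 1·3 − 2.5·5 = 40.
Substituting, 4·(w − 3) = 40, so w − 3 = 10 and w* = 13.
Then z − 5 = 1.2·10 = 12, so z* = 17.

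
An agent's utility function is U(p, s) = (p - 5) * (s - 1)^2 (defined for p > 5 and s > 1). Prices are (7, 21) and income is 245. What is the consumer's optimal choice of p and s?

p* = 14, s* = 7

MU_p = (s−1)^2, MU_s = 2·(p−5)·(s−1).
MRS = (1/2)·(s−1)/(p−5).
Tangency: set MRS = p_p/p_s = 7/21 = 1/3.
So (1/2)·(s − 1)/(p − 5) = 1/3, i.e. (s − 1) = (2/3)·(p − 5).
Rewrite the budget in excess-of-subsistence terms: 7·(p − 5) + 21·(s − 1) = 245 − 7·5 − 21·1 = 189.
Substituting, 21·(p − 5) = 189, so p − 5 = 9 and p* = 14.
Then s − 1 = (2/3)·9 = 6, so s* = 7.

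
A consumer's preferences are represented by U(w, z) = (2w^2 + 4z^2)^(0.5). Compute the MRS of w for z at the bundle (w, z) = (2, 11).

MRS = 1/11

For CES with ρ = 2, MRS = (2/4)·(z/w)^(-1).
At (2, 11): MRS = 1/11.
That is, one extra unit of w is worth 1/11 units of z at the margin.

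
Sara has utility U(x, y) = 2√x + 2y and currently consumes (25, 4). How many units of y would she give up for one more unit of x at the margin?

MU_x = 2/(2√x), MU_y = 2.
MRS = 2/(2√x) ÷ 2.
At (25, 4): MRS = 0.1.
The indifference curve has slope −0.1 at this bundle.

MRS = 0.1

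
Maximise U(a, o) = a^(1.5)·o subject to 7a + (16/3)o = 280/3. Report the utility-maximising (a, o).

MU_a = 1.5·√a·o and MU_o = a^(1.5).
MRS = MU_a/MU_o = (1.5)·o/a.
Tangency: set MRS = p_a/p_o = 7/(16/3) = 21/16.
So (1.5)·o/a = 21/16, i.e. o = 0.875·a.
Substitute into the budget 7·a + (16/3)·o = 280/3: (35/3)·a = 280/3, so a* = 8.
Then o* = 0.875·8 = 7.

a* = 8, o* = 7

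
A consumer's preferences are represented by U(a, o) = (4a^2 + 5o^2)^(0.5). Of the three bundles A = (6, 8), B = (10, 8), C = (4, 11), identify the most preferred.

Evaluate utility at each bundle:
U(A) = 21.541.
U(B) = 26.833.
U(C) = 25.865.
Highest utility is B, so B ≻ C ≻ A.

Bundle B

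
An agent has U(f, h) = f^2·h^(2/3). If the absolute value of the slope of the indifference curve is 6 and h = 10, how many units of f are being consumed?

MU_f = 2·f·h^(2/3) and MU_h = 2/3·f^2·h^(-1/3).
MRS = MU_f/MU_h = (3)·h/f.
Substitute h = 10: MRS = 30/f. Setting 30/f = 6 gives f = 30/6 = 5.

f = 5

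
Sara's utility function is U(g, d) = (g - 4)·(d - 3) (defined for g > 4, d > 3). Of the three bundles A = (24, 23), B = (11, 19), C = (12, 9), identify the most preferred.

Evaluate utility at each bundle:
U(A) = 400.
U(B) = 112.
U(C) = 48.
Highest utility is A, so A ≻ B ≻ C.

Bundle A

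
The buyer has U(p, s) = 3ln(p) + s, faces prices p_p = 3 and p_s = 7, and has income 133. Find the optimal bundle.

MU_p = 3/p, MU_s = 1.
MRS = 3/p ÷ 1.
Tangency: set MRS = p_p/p_s = 3/7.
MRS depends only on p: 3/p = 3/7 ⇒ p* = 3/(3/7) = 7.
From the budget, 7·s = 133 − 3·7 = 112, so s* = 16.

p* = 7, s* = 16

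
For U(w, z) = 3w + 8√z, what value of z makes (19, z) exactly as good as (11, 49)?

z = 16

U(11, 49) = 89.
Set U(19, z) = 89 and solve.
With w = 19: 8√z = 89 − 3·19 = 32, so √z = 4 and z = 16.
Check: U(19, 16) = 89.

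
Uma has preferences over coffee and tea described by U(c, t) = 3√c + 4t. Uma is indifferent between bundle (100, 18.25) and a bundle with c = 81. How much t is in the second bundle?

t = 19

U(100, 18.25) = 103.
Set U(81, t) = 103 and solve.
With c = 81: √81 = 9, so 4t = 103 − 3·9 = 76 and t = 19.
Check: U(81, 19) = 103.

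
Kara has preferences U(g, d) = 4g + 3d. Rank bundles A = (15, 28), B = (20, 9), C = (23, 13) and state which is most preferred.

Evaluate utility at each bundle:
U(A) = 144.
U(B) = 107.
U(C) = 131.
Highest utility is A, so A ≻ C ≻ B.

Bundle A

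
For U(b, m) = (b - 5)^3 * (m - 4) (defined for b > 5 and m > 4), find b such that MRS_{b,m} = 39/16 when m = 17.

MU_b = 3·(b−5)^2·(m−4), MU_m = (b−5)^3.
MRS = (3/1)·(m−4)/(b−5).
Substitute m = 17: MRS = 39/(b − 5). Setting this equal to 39/16 gives b − 5 = 39/(39/16) = 16, so b = 21.

b = 21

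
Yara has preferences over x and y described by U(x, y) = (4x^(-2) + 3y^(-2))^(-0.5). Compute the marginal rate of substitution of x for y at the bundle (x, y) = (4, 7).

For CES with ρ = -2, MRS = (4/3)·(y/x)^3.
At (4, 7): MRS = 343/48.
That is, one extra unit of x is worth 343/48 units of y at the margin.

MRS = 343/48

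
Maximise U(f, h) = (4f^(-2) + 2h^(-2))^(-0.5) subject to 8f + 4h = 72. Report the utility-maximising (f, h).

For CES with ρ = -2, MRS = (4/2)·(h/f)^3.
Tangency: set MRS = p_f/p_h = 8/4 = 2.
So (h/f)^3 = 1; taking the cube root, h/f = 1, i.e. h = f.
Substitute into the budget 8·f + 4·h = 72: 12·f = 72, so f* = 6 and h* = 6.

f* = 6, h* = 6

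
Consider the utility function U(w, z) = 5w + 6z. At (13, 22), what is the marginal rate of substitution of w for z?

MU_w = 5, MU_z = 6, so MRS = 5/6 at every bundle.
At (13, 22): MRS = 5/6.
So at (13, 22) the consumer would give up 5/6 units of z for one more unit of w.

MRS = 5/6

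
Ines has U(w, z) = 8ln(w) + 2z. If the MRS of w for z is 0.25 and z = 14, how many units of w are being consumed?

MU_w = 8/w, MU_z = 2.
MRS = 8/w ÷ 2.
MRS depends only on w: 4/w = 0.25 ⇒ w = 4/0.25 = 16.

w = 16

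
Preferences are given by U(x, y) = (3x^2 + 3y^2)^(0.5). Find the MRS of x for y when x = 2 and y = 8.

For CES with ρ = 2, MRS = (y/x)^(-1).
At (2, 8): MRS = 0.25.
The indifference curve has slope −0.25 at this bundle.

MRS = 0.25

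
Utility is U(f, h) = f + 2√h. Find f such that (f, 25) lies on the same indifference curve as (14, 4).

U(14, 4) = 18.
Set U(f, 25) = 18 and solve.
With h = 25: √25 = 5, so f = 18 − 2·5 = 8.
Check: U(8, 25) = 18.

f = 8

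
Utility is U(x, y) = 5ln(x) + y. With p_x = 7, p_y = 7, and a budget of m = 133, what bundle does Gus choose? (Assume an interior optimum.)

MU_x = 5/x, MU_y = 1.
MRS = 5/x ÷ 1.
Tangency: set MRS = p_x/p_y = 7/7 = 1.
MRS depends only on x: 5/x = 1 ⇒ x* = 5/1 = 5.
From the budget, 7·y = 133 − 7·5 = 98, so y* = 14.

x* = 5, y* = 14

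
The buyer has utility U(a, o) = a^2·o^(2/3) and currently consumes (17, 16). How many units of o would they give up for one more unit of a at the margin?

MU_a = 2·a·o^(2/3) and MU_o = 2/3·a^2·o^(-1/3).
MRS = MU_a/MU_o = (3)·o/a.
At (17, 16): MRS = 48/17.
The indifference curve has slope −48/17 at this bundle.

MRS = 48/17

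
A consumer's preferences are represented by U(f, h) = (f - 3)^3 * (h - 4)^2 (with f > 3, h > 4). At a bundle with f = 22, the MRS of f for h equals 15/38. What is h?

MU_f = 3·(f−3)^2·(h−4)^2, MU_h = 2·(f−3)^3·(h−4).
MRS = (3/2)·(h−4)/(f−3).
Substitute f = 22: MRS = (h − 4)/(38/3). Setting this equal to 15/38 gives h − 4 = (15/38)·(38/3) = 5, so h = 9.

h = 9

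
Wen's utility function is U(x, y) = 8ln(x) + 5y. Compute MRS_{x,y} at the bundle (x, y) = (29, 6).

MU_x = 8/x, MU_y = 5.
MRS = 8/x ÷ 5.
At (29, 6): MRS = 8/145.
That is, one extra unit of x is worth 8/145 units of y at the margin.

MRS = 8/145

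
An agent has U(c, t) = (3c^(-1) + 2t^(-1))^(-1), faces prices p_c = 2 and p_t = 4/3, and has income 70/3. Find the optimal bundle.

For CES with ρ = -1, MRS = (3/2)·(t/c)^2.
Tangency: set MRS = p_c/p_t = 2/(4/3) = 1.5.
So (t/c)^2 = 1; taking the square root, t/c = 1, i.e. t = c.
Substitute into the budget 2·c + (4/3)·t = 70/3: (10/3)·c = 70/3, so c* = 7 and t* = 7.

c* = 7, t* = 7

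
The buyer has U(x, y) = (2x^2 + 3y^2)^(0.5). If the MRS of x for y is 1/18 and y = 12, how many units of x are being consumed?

x = 1

For CES with ρ = 2, MRS = (2/3)·(y/x)^(-1).
Setting (2/3)·(12/x)^(-1) = 1/18 gives (12/x)^(-1) = 1/12, so 12/x = 12 and x = 1.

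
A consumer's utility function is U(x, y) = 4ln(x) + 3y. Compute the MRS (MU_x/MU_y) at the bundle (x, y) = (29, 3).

MRS = 4/87

MU_x = 4/x, MU_y = 3.
MRS = 4/x ÷ 3.
At (29, 3): MRS = 4/87.
That is, one extra unit of x is worth 4/87 units of y at the margin.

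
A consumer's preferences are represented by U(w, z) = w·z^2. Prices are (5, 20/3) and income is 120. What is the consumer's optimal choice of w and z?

w* = 8, z* = 12

MU_w = z^2 and MU_z = 2·w·z.
MRS = MU_w/MU_z = (1/2)·z/w.
Tangency: set MRS = p_w/p_z = 5/(20/3) = 0.75.
So (1/2)·z/w = 0.75, i.e. z = 1.5·w.
Substitute into the budget 5·w + (20/3)·z = 120: 15·w = 120, so w* = 8.
Then z* = 1.5·8 = 12.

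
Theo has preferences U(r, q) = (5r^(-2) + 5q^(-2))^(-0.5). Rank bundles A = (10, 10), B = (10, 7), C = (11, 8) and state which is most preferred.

Evaluate utility at each bundle:
U(A) = 3.162.
U(B) = 2.565.
U(C) = 2.893.
Highest utility is A, so A ≻ C ≻ B.

Bundle A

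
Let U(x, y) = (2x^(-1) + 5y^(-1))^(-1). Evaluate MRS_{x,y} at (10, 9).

For CES with ρ = -1, MRS = (2/5)·(y/x)^2.
At (10, 9): MRS = 81/250.
The indifference curve has slope −81/250 at this bundle.

MRS = 81/250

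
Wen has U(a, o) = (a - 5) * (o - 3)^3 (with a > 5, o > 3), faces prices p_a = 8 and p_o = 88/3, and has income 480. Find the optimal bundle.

a* = 16, o* = 12

MU_a = (o−3)^3, MU_o = 3·(a−5)·(o−3)^2.
MRS = (1/3)·(o−3)/(a−5).
Tangency: set MRS = p_a/p_o = 8/(88/3) = 3/11.
So (1/3)·(o − 3)/(a − 5) = 3/11, i.e. (o − 3) = (9/11)·(a − 5).
Rewrite the budget in excess-of-subsistence terms: 8·(a − 5) + (88/3)·(o − 3) = 480 − 8·5 − (88/3)·3 = 352.
Substituting, 32·(a − 5) = 352, so a − 5 = 11 and a* = 16.
Then o − 3 = (9/11)·11 = 9, so o* = 12.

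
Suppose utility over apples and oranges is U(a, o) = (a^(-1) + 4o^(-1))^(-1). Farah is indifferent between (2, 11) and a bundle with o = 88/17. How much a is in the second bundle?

a = 11

U depends on (a, o) only through S = a^(-1) + 4o^(-1), so equal utility means equal S. At (2, 11): S = 19/22.
With o = 88/17: 4·(88/17)^(-1) = 17/22, so a^(-1) = 19/22 − 17/22 = 1/11.
Hence a = 1/(1/11) = 11.
Check: U(11, 88/17) = 1.1579.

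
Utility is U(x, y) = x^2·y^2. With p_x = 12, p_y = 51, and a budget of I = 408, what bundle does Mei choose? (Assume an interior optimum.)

MU_x = 2·x·y^2 and MU_y = 2·x^2·y.
MRS = MU_x/MU_y = y/x.
Tangency: set MRS = p_x/p_y = 12/51 = 4/17.
So y/x = 4/17, i.e. y = (4/17)·x.
Substitute into the budget 12·x + 51·y = 408: 24·x = 408, so x* = 17.
Then y* = (4/17)·17 = 4.

x* = 17, y* = 4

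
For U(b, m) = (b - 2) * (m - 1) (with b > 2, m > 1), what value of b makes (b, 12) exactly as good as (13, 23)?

b = 24

U(13, 23) = 242.
Set U(b, 12) = 242 and solve.
With m = 12: (12 − 1) = 11, so (b − 2) = 242/11 = 22.
So b = 2 + 22 = 24.
Check: U(24, 12) = 242.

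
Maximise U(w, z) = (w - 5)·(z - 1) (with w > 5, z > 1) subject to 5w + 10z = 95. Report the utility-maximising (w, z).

w* = 11, z* = 4

MU_w = (z−1), MU_z = (w−5).
MRS = (z−1)/(w−5).
Tangency: set MRS = p_w/p_z = 5/10 = 0.5.
So (z − 1)/(w − 5) = 0.5, i.e. (z − 1) = 0.5·(w − 5).
Rewrite the budget in excess-of-subsistence terms: 5·(w − 5) + 10·(z − 1) = 95 − 5·5 − 10·1 = 60.
Substituting, 10·(w − 5) = 60, so w − 5 = 6 and w* = 11.
Then z − 1 = 0.5·6 = 3, so z* = 4.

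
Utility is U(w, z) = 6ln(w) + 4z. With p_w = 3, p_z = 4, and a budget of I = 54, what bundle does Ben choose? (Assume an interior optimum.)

w* = 2, z* = 12

MU_w = 6/w, MU_z = 4.
MRS = 6/w ÷ 4.
Tangency: set MRS = p_w/p_z = 3/4 = 0.75.
MRS depends only on w: 1.5/w = 0.75 ⇒ w* = 1.5/0.75 = 2.
From the budget, 4·z = 54 − 3·2 = 48, so z* = 12.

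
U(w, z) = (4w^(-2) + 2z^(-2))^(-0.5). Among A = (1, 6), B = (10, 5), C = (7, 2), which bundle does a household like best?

Evaluate utility at each bundle:
U(A) = 0.497.
U(B) = 2.887.
U(C) = 1.311.
Highest utility is B, so B ≻ C ≻ A.

Bundle B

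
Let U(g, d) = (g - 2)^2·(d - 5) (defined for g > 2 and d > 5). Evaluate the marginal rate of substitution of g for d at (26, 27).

MRS = 11/6

MU_g = 2·(g−2)·(d−5), MU_d = (g−2)^2.
MRS = (2/1)·(d−5)/(g−2).
At (26, 27): MRS = 11/6.
So at (26, 27) the consumer would give up 11/6 units of d for one more unit of g.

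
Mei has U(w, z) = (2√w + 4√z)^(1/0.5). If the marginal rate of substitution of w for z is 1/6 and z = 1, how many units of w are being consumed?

For CES with ρ = 0.5, MRS = (2/4)·√(z/w).
Setting (2/4)·√(1/w) = 1/6 gives √(1/w) = 1/3, so 1/w = 1/9 and w = 9.

w = 9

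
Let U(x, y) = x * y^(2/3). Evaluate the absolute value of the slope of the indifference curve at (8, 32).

MU_x = y^(2/3) and MU_y = 2/3·x·y^(-1/3).
MRS = MU_x/MU_y = (1.5)·y/x.
At (8, 32): MRS = 6.
That is, one extra unit of x is worth 6 units of y at the margin.

MRS = 6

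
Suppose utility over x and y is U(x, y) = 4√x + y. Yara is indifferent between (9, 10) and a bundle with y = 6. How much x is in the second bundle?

U(9, 10) = 22.
Set U(x, 6) = 22 and solve.
With y = 6: 4√x = 22 − 6 = 16, so √x = 4 and x = 16.
Check: U(16, 6) = 22.

x = 16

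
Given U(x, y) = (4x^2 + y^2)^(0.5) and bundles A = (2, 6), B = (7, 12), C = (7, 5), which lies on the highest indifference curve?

Evaluate utility at each bundle:
U(A) = 7.211.
U(B) = 18.439.
U(C) = 14.866.
Highest utility is B, so B ≻ C ≻ A.

Bundle B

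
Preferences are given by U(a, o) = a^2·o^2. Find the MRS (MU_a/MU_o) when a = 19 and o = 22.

MU_a = 2·a·o^2 and MU_o = 2·a^2·o.
MRS = MU_a/MU_o = o/a.
At (19, 22): MRS = 22/19.
That is, one extra unit of a is worth 22/19 units of o at the margin.

MRS = 22/19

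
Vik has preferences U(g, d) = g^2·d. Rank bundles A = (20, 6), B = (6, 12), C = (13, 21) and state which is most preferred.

Bundle C

Evaluate utility at each bundle:
U(A) = 2400.
U(B) = 432.
U(C) = 3549.
Highest utility is C, so C ≻ A ≻ B.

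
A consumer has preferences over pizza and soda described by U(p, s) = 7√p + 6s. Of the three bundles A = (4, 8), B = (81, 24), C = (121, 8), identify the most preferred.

Bundle B

Evaluate utility at each bundle:
U(A) = 62.000.
U(B) = 207.000.
U(C) = 125.000.
Highest utility is B, so B ≻ C ≻ A.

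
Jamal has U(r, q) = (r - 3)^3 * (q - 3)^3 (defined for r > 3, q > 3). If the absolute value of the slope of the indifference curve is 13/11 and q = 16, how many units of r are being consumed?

MU_r = 3·(r−3)^2·(q−3)^3, MU_q = 3·(r−3)^3·(q−3)^2.
MRS = (q−3)/(r−3).
Substitute q = 16: MRS = 13/(r − 3). Setting this equal to 13/11 gives r − 3 = 13/(13/11) = 11, so r = 14.

r = 14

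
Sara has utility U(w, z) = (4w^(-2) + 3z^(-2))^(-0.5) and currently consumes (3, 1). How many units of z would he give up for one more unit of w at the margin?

MRS = 4/81

For CES with ρ = -2, MRS = (4/3)·(z/w)^3.
At (3, 1): MRS = 4/81.
So at (3, 1) the consumer would give up 4/81 units of z for one more unit of w.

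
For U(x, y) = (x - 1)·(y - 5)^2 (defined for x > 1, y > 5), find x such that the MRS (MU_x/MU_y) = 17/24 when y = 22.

x = 13

MU_x = (y−5)^2, MU_y = 2·(x−1)·(y−5).
MRS = (1/2)·(y−5)/(x−1).
Substitute y = 22: MRS = 8.5/(x − 1). Setting this equal to 17/24 gives x − 1 = 8.5/(17/24) = 12, so x = 13.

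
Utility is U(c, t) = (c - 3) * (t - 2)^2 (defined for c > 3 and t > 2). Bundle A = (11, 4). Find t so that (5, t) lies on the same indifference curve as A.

U(11, 4) = 32.
Set U(5, t) = 32 and solve.
With c = 5: (5 − 3) = 2, so (t − 2)^2 = 32/2 = 16.
Taking the square root (with t > 2): t − 2 = 4, so t = 6.
Check: U(5, 6) = 32.

t = 6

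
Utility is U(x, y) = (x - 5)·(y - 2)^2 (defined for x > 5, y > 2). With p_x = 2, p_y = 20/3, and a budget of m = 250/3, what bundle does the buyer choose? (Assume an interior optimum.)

MU_x = (y−2)^2, MU_y = 2·(x−5)·(y−2).
MRS = (1/2)·(y−2)/(x−5).
Tangency: set MRS = p_x/p_y = 2/(20/3) = 0.3.
So (1/2)·(y − 2)/(x − 5) = 0.3, i.e. (y − 2) = 0.6·(x − 5).
Rewrite the budget in excess-of-subsistence terms: 2·(x − 5) + (20/3)·(y − 2) = 250/3 − 2·5 − (20/3)·2 = 60.
Substituting, 6·(x − 5) = 60, so x − 5 = 10 and x* = 15.
Then y − 2 = 0.6·10 = 6, so y* = 8.

x* = 15, y* = 8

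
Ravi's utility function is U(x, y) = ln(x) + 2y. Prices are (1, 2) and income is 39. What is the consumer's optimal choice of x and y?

MU_x = 1/x, MU_y = 2.
MRS = 1/x ÷ 2.
Tangency: set MRS = p_x/p_y = 1/2 = 0.5.
MRS depends only on x: 0.5/x = 0.5 ⇒ x* = 0.5/0.5 = 1.
From the budget, 2·y = 39 − 1·1 = 38, so y* = 19.

x* = 1, y* = 19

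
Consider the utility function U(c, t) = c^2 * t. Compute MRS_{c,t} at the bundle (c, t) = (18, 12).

MU_c = 2·c·t and MU_t = c^2.
MRS = MU_c/MU_t = (2/1)·t/c.
At (18, 12): MRS = 4/3.
That is, one extra unit of c is worth 4/3 units of t at the margin.

MRS = 4/3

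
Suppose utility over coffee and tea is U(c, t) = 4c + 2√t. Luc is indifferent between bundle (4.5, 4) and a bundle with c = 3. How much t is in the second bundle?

t = 25

U(4.5, 4) = 22.
Set U(3, t) = 22 and solve.
With c = 3: 2√t = 22 − 4·3 = 10, so √t = 5 and t = 25.
Check: U(3, 25) = 22.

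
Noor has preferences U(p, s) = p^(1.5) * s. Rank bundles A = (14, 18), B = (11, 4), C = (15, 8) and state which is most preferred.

Evaluate utility at each bundle:
U(A) = 942.898.
U(B) = 145.931.
U(C) = 464.758.
Highest utility is A, so A ≻ C ≻ B.

Bundle A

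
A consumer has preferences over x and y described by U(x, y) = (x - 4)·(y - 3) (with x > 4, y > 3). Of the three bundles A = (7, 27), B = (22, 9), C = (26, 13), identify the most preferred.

Evaluate utility at each bundle:
U(A) = 72.
U(B) = 108.
U(C) = 220.
Highest utility is C, so C ≻ B ≻ A.

Bundle C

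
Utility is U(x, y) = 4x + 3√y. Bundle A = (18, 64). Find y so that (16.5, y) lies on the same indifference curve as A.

U(18, 64) = 96.
Set U(16.5, y) = 96 and solve.
With x = 16.5: 3√y = 96 − 4·16.5 = 30, so √y = 10 and y = 100.
Check: U(16.5, 100) = 96.

y = 100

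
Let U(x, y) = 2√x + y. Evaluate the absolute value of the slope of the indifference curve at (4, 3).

MU_x = 2/(2√x), MU_y = 1.
MRS = 2/(2√x) ÷ 1.
At (4, 3): MRS = 0.5.
The indifference curve has slope −0.5 at this bundle.

MRS = 0.5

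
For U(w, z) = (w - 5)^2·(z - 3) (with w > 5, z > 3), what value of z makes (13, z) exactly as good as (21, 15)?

U(21, 15) = 3072.
Set U(13, z) = 3072 and solve.
With w = 13: (13 − 5)^2 = 64, so (z − 3) = 3072/64 = 48.
So z = 3 + 48 = 51.
Check: U(13, 51) = 3072.

z = 51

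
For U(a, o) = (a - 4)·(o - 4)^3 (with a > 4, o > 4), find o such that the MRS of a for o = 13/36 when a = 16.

MU_a = (o−4)^3, MU_o = 3·(a−4)·(o−4)^2.
MRS = (1/3)·(o−4)/(a−4).
Substitute a = 16: MRS = (o − 4)/36. Setting this equal to 13/36 gives o − 4 = (13/36)·36 = 13, so o = 17.

o = 17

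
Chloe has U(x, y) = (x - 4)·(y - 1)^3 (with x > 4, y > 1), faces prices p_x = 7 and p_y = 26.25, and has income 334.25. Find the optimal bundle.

MU_x = (y−1)^3, MU_y = 3·(x−4)·(y−1)^2.
MRS = (1/3)·(y−1)/(x−4).
Tangency: set MRS = p_x/p_y = 7/26.25 = 4/15.
So (1/3)·(y − 1)/(x − 4) = 4/15, i.e. (y − 1) = 0.8·(x − 4).
Rewrite the budget in excess-of-subsistence terms: 7·(x − 4) + 26.25·(y − 1) = 334.25 − 7·4 − 26.25·1 = 280.
Substituting, 28·(x − 4) = 280, so x − 4 = 10 and x* = 14.
Then y − 1 = 0.8·10 = 8, so y* = 9.

x* = 14, y* = 9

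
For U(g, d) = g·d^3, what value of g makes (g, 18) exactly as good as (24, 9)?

U(24, 9) = 17496.
Set U(g, 18) = 17496 and solve.
With d = 18: 18^3 = 5832, so g = 17496/5832 = 3.
Check: U(3, 18) = 17496.

g = 3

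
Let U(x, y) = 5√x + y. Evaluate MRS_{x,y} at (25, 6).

MRS = 0.5

MU_x = 5/(2√x), MU_y = 1.
MRS = 5/(2√x) ÷ 1.
At (25, 6): MRS = 0.5.
So at (25, 6) the consumer would give up 0.5 units of y for one more unit of x.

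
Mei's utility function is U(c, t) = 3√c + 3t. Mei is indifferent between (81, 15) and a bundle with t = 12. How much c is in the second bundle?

c = 144

U(81, 15) = 72.
Set U(c, 12) = 72 and solve.
With t = 12: 3√c = 72 − 3·12 = 36, so √c = 12 and c = 144.
Check: U(144, 12) = 72.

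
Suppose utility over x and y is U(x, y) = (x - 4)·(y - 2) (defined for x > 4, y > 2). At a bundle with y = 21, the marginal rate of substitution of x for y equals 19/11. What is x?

x = 15

MU_x = (y−2), MU_y = (x−4).
MRS = (y−2)/(x−4).
Substitute y = 21: MRS = 19/(x − 4). Setting this equal to 19/11 gives x − 4 = 19/(19/11) = 11, so x = 15.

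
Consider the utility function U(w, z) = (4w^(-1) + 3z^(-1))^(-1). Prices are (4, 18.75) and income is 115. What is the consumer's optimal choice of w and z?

For CES with ρ = -1, MRS = (4/3)·(z/w)^2.
Tangency: set MRS = p_w/p_z = 4/18.75 = 16/75.
So (z/w)^2 = 4/25; taking the square root, z/w = 0.4, i.e. z = 0.4·w.
Substitute into the budget 4·w + 18.75·z = 115: 11.5·w = 115, so w* = 10 and z* = 0.4·10 = 4.

w* = 10, z* = 4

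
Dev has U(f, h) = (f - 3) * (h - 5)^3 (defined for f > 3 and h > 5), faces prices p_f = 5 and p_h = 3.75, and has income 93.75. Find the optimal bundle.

f* = 6, h* = 17

MU_f = (h−5)^3, MU_h = 3·(f−3)·(h−5)^2.
MRS = (1/3)·(h−5)/(f−3).
Tangency: set MRS = p_f/p_h = 5/3.75 = 4/3.
So (1/3)·(h − 5)/(f − 3) = 4/3, i.e. (h − 5) = 4·(f − 3).
Rewrite the budget in excess-of-subsistence terms: 5·(f − 3) + 3.75·(h − 5) = 93.75 − 5·3 − 3.75·5 = 60.
Substituting, 20·(f − 3) = 60, so f − 3 = 3 and f* = 6.
Then h − 5 = 4·3 = 12, so h* = 17.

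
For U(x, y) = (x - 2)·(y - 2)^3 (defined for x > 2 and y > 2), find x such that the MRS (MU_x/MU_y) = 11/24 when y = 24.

x = 18

MU_x = (y−2)^3, MU_y = 3·(x−2)·(y−2)^2.
MRS = (1/3)·(y−2)/(x−2).
Substitute y = 24: MRS = (22/3)/(x − 2). Setting this equal to 11/24 gives x − 2 = (22/3)/(11/24) = 16, so x = 18.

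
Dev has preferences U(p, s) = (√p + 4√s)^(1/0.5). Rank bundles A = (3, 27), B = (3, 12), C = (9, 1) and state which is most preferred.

Evaluate utility at each bundle:
U(A) = 507.000.
U(B) = 243.000.
U(C) = 49.000.
Highest utility is A, so A ≻ B ≻ C.

Bundle A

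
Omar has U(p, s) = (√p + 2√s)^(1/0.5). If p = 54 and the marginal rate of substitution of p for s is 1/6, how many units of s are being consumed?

s = 6

For CES with ρ = 0.5, MRS = (1/2)·√(s/p).
Setting (1/2)·√(s/54) = 1/6 gives √(s/54) = 1/3, so s/54 = 1/9 and s = 6.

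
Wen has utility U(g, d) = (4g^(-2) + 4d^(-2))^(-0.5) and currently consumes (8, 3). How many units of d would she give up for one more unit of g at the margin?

MRS = 27/512

For CES with ρ = -2, MRS = (d/g)^3.
At (8, 3): MRS = 27/512.
The indifference curve has slope −27/512 at this bundle.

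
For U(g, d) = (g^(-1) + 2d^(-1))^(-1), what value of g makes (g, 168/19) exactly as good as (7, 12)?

g = 12

U depends on (g, d) only through S = g^(-1) + 2d^(-1), so equal utility means equal S. At (7, 12): S = 13/42.
With d = 168/19: 2·(168/19)^(-1) = 19/84, so g^(-1) = 13/42 − 19/84 = 1/12.
Hence g = 1/(1/12) = 12.
Check: U(12, 168/19) = 3.2308.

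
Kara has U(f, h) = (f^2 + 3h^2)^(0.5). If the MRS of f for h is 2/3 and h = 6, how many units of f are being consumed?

For CES with ρ = 2, MRS = (1/3)·(h/f)^(-1).
Setting (1/3)·(6/f)^(-1) = 2/3 gives (6/f)^(-1) = 2, so 6/f = 0.5 and f = 12.

f = 12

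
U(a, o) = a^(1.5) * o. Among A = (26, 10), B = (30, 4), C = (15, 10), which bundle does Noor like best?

Bundle A

Evaluate utility at each bundle:
U(A) = 1325.745.
U(B) = 657.267.
U(C) = 580.948.
Highest utility is A, so A ≻ B ≻ C.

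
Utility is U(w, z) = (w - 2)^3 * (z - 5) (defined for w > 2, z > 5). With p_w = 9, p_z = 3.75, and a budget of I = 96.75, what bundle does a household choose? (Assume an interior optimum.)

w* = 7, z* = 9

MU_w = 3·(w−2)^2·(z−5), MU_z = (w−2)^3.
MRS = (3/1)·(z−5)/(w−2).
Tangency: set MRS = p_w/p_z = 9/3.75 = 2.4.
So (3/1)·(z − 5)/(w − 2) = 2.4, i.e. (z − 5) = 0.8·(w − 2).
Rewrite the budget in excess-of-subsistence terms: 9·(w − 2) + 3.75·(z − 5) = 96.75 − 9·2 − 3.75·5 = 60.
Substituting, 12·(w − 2) = 60, so w − 2 = 5 and w* = 7.
Then z − 5 = 0.8·5 = 4, so z* = 9.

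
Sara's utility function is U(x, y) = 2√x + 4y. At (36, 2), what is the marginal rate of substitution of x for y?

MU_x = 2/(2√x), MU_y = 4.
MRS = 2/(2√x) ÷ 4.
At (36, 2): MRS = 1/24.
The indifference curve has slope −1/24 at this bundle.

MRS = 1/24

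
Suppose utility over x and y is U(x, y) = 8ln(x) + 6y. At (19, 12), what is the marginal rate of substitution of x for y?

MRS = 4/57

MU_x = 8/x, MU_y = 6.
MRS = 8/x ÷ 6.
At (19, 12): MRS = 4/57.
The indifference curve has slope −4/57 at this bundle.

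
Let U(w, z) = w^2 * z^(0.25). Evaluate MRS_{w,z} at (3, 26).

MU_w = 2·w·z^(0.25) and MU_z = 0.25·w^2·z^(-0.75).
MRS = MU_w/MU_z = (8)·z/w.
At (3, 26): MRS = 208/3.
The indifference curve has slope −208/3 at this bundle.

MRS = 208/3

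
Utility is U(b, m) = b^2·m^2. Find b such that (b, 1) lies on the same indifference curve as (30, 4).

U(30, 4) = 14400.
Set U(b, 1) = 14400 and solve.
With m = 1: 1^2 = 1, so b^2 = 14400/1 = 14400; taking the square root, b = 120.
Check: U(120, 1) = 14400.

b = 120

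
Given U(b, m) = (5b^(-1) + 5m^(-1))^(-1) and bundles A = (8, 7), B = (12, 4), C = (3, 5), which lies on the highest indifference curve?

Bundle A

Evaluate utility at each bundle:
U(A) = 0.747.
U(B) = 0.600.
U(C) = 0.375.
Highest utility is A, so A ≻ B ≻ C.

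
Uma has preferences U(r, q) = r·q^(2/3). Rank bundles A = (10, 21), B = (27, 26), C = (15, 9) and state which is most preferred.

Bundle B

Evaluate utility at each bundle:
U(A) = 76.117.
U(B) = 236.962.
U(C) = 64.901.
Highest utility is B, so B ≻ A ≻ C.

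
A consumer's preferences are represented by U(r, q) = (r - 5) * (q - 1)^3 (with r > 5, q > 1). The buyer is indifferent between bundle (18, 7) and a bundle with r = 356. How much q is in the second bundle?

U(18, 7) = 2808.
Set U(356, q) = 2808 and solve.
With r = 356: (356 − 5) = 351, so (q − 1)^3 = 2808/351 = 8.
Taking the cube root (with q > 1): q − 1 = 2, so q = 3.
Check: U(356, 3) = 2808.

q = 3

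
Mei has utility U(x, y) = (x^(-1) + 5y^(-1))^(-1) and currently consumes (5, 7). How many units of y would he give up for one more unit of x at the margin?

For CES with ρ = -1, MRS = (1/5)·(y/x)^2.
At (5, 7): MRS = 49/125.
That is, one extra unit of x is worth 49/125 units of y at the margin.

MRS = 49/125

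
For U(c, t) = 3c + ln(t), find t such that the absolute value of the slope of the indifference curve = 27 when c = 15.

t = 9

MU_c = 3, MU_t = 1/t.
MRS = 3 ÷ (1/t).
MRS depends only on t: 3·t = 27 ⇒ t = 27/3 = 9.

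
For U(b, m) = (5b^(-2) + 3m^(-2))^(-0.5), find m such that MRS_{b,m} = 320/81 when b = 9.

For CES with ρ = -2, MRS = (5/3)·(m/b)^3.
Setting (5/3)·(m/9)^3 = 320/81 gives (m/9)^3 = 64/27, so m/9 = 4/3 and m = 12.

m = 12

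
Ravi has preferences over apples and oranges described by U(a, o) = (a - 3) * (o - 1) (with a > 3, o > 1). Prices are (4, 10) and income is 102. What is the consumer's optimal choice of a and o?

MU_a = (o−1), MU_o = (a−3).
MRS = (o−1)/(a−3).
Tangency: set MRS = p_a/p_o = 4/10 = 0.4.
So (o − 1)/(a − 3) = 0.4, i.e. (o − 1) = 0.4·(a − 3).
Rewrite the budget in excess-of-subsistence terms: 4·(a − 3) + 10·(o − 1) = 102 − 4·3 − 10·1 = 80.
Substituting, 8·(a − 3) = 80, so a − 3 = 10 and a* = 13.
Then o − 1 = 0.4·10 = 4, so o* = 5.

a* = 13, o* = 5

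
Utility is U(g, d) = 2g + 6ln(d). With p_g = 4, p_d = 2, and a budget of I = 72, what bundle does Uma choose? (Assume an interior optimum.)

MU_g = 2, MU_d = 6/d.
MRS = 2 ÷ (6/d).
Tangency: set MRS = p_g/p_d = 4/2 = 2.
MRS depends only on d: (1/3)·d = 2 ⇒ d* = 2/(1/3) = 6.
From the budget, 4·g = 72 − 2·6 = 60, so g* = 15.

g* = 15, d* = 6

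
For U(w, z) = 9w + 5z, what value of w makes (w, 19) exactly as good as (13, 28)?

w = 18

U(13, 28) = 257.
Set U(w, 19) = 257 and solve.
9w + 5·19 = 257 ⇒ 9w = 162 ⇒ w = 18.
Check: U(18, 19) = 257.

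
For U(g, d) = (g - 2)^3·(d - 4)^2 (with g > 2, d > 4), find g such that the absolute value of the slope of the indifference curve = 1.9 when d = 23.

g = 17

MU_g = 3·(g−2)^2·(d−4)^2, MU_d = 2·(g−2)^3·(d−4).
MRS = (3/2)·(d−4)/(g−2).
Substitute d = 23: MRS = 28.5/(g − 2). Setting this equal to 1.9 gives g − 2 = 28.5/1.9 = 15, so g = 17.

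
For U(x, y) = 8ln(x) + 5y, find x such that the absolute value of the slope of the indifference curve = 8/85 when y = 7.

x = 17

MU_x = 8/x, MU_y = 5.
MRS = 8/x ÷ 5.
MRS depends only on x: 1.6/x = 8/85 ⇒ x = 1.6/(8/85) = 17.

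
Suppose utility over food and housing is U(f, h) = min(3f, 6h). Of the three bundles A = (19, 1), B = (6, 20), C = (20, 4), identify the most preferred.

Evaluate utility at each bundle:
U(A) = 6.
U(B) = 18.
U(C) = 24.
Highest utility is C, so C ≻ B ≻ A.

Bundle C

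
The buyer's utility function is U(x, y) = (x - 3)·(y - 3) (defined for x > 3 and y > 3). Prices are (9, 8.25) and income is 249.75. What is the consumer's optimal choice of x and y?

MU_x = (y−3), MU_y = (x−3).
MRS = (y−3)/(x−3).
Tangency: set MRS = p_x/p_y = 9/8.25 = 12/11.
So (y − 3)/(x − 3) = 12/11, i.e. (y − 3) = (12/11)·(x − 3).
Rewrite the budget in excess-of-subsistence terms: 9·(x − 3) + 8.25·(y − 3) = 249.75 − 9·3 − 8.25·3 = 198.
Substituting, 18·(x − 3) = 198, so x − 3 = 11 and x* = 14.
Then y − 3 = (12/11)·11 = 12, so y* = 15.

x* = 14, y* = 15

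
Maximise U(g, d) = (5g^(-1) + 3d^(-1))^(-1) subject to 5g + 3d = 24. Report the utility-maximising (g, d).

For CES with ρ = -1, MRS = (5/3)·(d/g)^2.
Tangency: set MRS = p_g/p_d = 5/3.
So (d/g)^2 = 1; taking the square root, d/g = 1, i.e. d = g.
Substitute into the budget 5·g + 3·d = 24: 8·g = 24, so g* = 3 and d* = 3.

g* = 3, d* = 3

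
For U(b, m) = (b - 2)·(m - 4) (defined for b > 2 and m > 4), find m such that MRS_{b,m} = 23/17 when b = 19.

m = 27

MU_b = (m−4), MU_m = (b−2).
MRS = (m−4)/(b−2).
Substitute b = 19: MRS = (m − 4)/17. Setting this equal to 23/17 gives m − 4 = (23/17)·17 = 23, so m = 27.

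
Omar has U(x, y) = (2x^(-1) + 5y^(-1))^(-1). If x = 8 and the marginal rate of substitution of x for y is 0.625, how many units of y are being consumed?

y = 10

For CES with ρ = -1, MRS = (2/5)·(y/x)^2.
Setting (2/5)·(y/8)^2 = 0.625 gives (y/8)^2 = 25/16, so y/8 = 1.25 and y = 10.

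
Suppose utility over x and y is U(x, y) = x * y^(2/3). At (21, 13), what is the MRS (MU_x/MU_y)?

MU_x = y^(2/3) and MU_y = 2/3·x·y^(-1/3).
MRS = MU_x/MU_y = (1.5)·y/x.
At (21, 13): MRS = 13/14.
The indifference curve has slope −13/14 at this bundle.

MRS = 13/14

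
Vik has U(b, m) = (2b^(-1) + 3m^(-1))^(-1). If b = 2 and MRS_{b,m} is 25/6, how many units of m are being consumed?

m = 5

For CES with ρ = -1, MRS = (2/3)·(m/b)^2.
Setting (2/3)·(m/2)^2 = 25/6 gives (m/2)^2 = 6.25, so m/2 = 2.5 and m = 5.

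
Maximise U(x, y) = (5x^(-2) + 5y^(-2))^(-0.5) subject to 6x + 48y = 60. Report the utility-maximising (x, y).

x* = 2, y* = 1

For CES with ρ = -2, MRS = (y/x)^3.
Tangency: set MRS = p_x/p_y = 6/48 = 0.125.
So (y/x)^3 = 0.125; taking the cube root, y/x = 0.5, i.e. y = 0.5·x.
Substitute into the budget 6·x + 48·y = 60: 30·x = 60, so x* = 2 and y* = 0.5·2 = 1.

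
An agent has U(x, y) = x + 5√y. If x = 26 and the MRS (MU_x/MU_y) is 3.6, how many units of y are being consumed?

MU_x = 1, MU_y = 5/(2√y).
MRS = 1 ÷ (5/(2√y)).
MRS depends only on y: 0.4·√y = 3.6 ⇒ √y = 3.6/0.4 = 9 ⇒ y = 81.

y = 81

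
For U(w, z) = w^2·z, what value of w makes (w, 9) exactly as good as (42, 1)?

w = 14

U(42, 1) = 1764.
Set U(w, 9) = 1764 and solve.
With z = 9: w^2 = 1764/9 = 196; taking the square root, w = 14.
Check: U(14, 9) = 1764.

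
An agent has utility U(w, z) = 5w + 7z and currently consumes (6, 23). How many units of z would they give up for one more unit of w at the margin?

MU_w = 5, MU_z = 7, so MRS = 5/7 at every bundle.
At (6, 23): MRS = 5/7.
The indifference curve has slope −5/7 at this bundle.

MRS = 5/7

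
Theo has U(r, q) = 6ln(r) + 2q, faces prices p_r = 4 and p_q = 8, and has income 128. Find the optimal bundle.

r* = 6, q* = 13

MU_r = 6/r, MU_q = 2.
MRS = 6/r ÷ 2.
Tangency: set MRS = p_r/p_q = 4/8 = 0.5.
MRS depends only on r: 3/r = 0.5 ⇒ r* = 3/0.5 = 6.
From the budget, 8·q = 128 − 4·6 = 104, so q* = 13.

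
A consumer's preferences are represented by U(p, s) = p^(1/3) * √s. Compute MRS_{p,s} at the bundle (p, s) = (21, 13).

MU_p = 1/3·p^(-2/3)·√s and MU_s = 0.5·p^(1/3)·s^(-0.5).
MRS = MU_p/MU_s = (2/3)·s/p.
At (21, 13): MRS = 26/63.
That is, one extra unit of p is worth 26/63 units of s at the margin.

MRS = 26/63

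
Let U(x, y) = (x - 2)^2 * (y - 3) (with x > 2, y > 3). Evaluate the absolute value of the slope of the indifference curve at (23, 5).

MU_x = 2·(x−2)·(y−3), MU_y = (x−2)^2.
MRS = (2/1)·(y−3)/(x−2).
At (23, 5): MRS = 4/21.
That is, one extra unit of x is worth 4/21 units of y at the margin.

MRS = 4/21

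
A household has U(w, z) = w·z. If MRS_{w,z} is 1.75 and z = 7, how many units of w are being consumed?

w = 4

MU_w = z and MU_z = w.
MRS = MU_w/MU_z = z/w.
Substitute z = 7: MRS = 7/w. Setting 7/w = 1.75 gives w = 7/1.75 = 4.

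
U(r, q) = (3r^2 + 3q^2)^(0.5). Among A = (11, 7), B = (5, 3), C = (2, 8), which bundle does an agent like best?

Bundle A

Evaluate utility at each bundle:
U(A) = 22.583.
U(B) = 10.100.
U(C) = 14.283.
Highest utility is A, so A ≻ C ≻ B.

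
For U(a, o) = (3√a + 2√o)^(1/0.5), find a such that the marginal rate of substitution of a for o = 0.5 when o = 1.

a = 9

For CES with ρ = 0.5, MRS = (3/2)·√(o/a).
Setting (3/2)·√(1/a) = 0.5 gives √(1/a) = 1/3, so 1/a = 1/9 and a = 9.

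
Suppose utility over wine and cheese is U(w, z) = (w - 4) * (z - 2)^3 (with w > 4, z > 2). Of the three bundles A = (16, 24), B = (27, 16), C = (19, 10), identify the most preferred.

Evaluate utility at each bundle:
U(A) = 127776.
U(B) = 63112.
U(C) = 7680.
Highest utility is A, so A ≻ B ≻ C.

Bundle A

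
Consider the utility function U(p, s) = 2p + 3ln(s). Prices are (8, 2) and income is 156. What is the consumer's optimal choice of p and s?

MU_p = 2, MU_s = 3/s.
MRS = 2 ÷ (3/s).
Tangency: set MRS = p_p/p_s = 8/2 = 4.
MRS depends only on s: (2/3)·s = 4 ⇒ s* = 4/(2/3) = 6.
From the budget, 8·p = 156 − 2·6 = 144, so p* = 18.

p* = 18, s* = 6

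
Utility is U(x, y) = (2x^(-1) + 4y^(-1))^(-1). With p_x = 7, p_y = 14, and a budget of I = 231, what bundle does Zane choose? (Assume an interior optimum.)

For CES with ρ = -1, MRS = (2/4)·(y/x)^2.
Tangency: set MRS = p_x/p_y = 7/14 = 0.5.
So (y/x)^2 = 1; taking the square root, y/x = 1, i.e. y = x.
Substitute into the budget 7·x + 14·y = 231: 21·x = 231, so x* = 11 and y* = 11.

x* = 11, y* = 11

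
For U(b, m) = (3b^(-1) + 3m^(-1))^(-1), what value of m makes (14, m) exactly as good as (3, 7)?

U depends on (b, m) only through S = 3b^(-1) + 3m^(-1), so equal utility means equal S. At (3, 7): S = 10/7.
With b = 14: 3·14^(-1) = 3/14, so 3m^(-1) = 10/7 − 3/14 = 17/14, i.e. m^(-1) = 17/42.
Hence m = 1/(17/42) = 42/17.
Check: U(14, 42/17) = 0.7.

m = 42/17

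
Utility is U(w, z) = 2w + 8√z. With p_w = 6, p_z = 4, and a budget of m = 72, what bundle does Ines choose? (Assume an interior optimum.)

MU_w = 2, MU_z = 8/(2√z).
MRS = 2 ÷ (8/(2√z)).
Tangency: set MRS = p_w/p_z = 6/4 = 1.5.
MRS depends only on z: 0.5·√z = 1.5 ⇒ √z = 1.5/0.5 = 3 ⇒ z* = 9.
From the budget, 6·w = 72 − 4·9 = 36, so w* = 6.

w* = 6, z* = 9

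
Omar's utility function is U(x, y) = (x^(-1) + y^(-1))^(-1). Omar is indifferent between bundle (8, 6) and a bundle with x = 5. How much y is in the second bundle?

U depends on (x, y) only through S = x^(-1) + y^(-1), so equal utility means equal S. At (8, 6): S = 7/24.
With x = 5: 5^(-1) = 0.2, so y^(-1) = 7/24 − 0.2 = 11/120.
Hence y = 1/(11/120) = 120/11.
Check: U(5, 120/11) = 3.4286.

y = 120/11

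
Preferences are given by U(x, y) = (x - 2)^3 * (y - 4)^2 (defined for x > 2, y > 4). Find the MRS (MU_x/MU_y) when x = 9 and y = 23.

MU_x = 3·(x−2)^2·(y−4)^2, MU_y = 2·(x−2)^3·(y−4).
MRS = (3/2)·(y−4)/(x−2).
At (9, 23): MRS = 57/14.
So at (9, 23) the consumer would give up 57/14 units of y for one more unit of x.

MRS = 57/14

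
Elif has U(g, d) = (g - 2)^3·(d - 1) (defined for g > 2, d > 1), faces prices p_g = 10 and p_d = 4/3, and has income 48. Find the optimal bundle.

g* = 4, d* = 6

MU_g = 3·(g−2)^2·(d−1), MU_d = (g−2)^3.
MRS = (3/1)·(d−1)/(g−2).
Tangency: set MRS = p_g/p_d = 10/(4/3) = 7.5.
So (3/1)·(d − 1)/(g − 2) = 7.5, i.e. (d − 1) = 2.5·(g − 2).
Rewrite the budget in excess-of-subsistence terms: 10·(g − 2) + (4/3)·(d − 1) = 48 − 10·2 − (4/3)·1 = 80/3.
Substituting, (40/3)·(g − 2) = 80/3, so g − 2 = 2 and g* = 4.
Then d − 1 = 2.5·2 = 5, so d* = 6.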